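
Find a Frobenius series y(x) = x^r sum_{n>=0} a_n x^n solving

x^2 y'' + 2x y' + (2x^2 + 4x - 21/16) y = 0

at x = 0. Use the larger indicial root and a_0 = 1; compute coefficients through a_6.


Write in Frobenius form y'' + (p(x)/x) y' + (q(x)/x^2) y = 0:
  p(x) = 2,  q(x) = 2x^2 + 4x - 21/16.
Indicial equation: r(r-1) + (2) r + (-21/16) = 0 -> roots r_1 = 3/4, r_2 = -7/4.
Take r = r_1 = 3/4. Let y(x) = x^r sum_{n>=0} a_n x^n with a_0 = 1.
Substitute y = x^r sum a_n x^n and match x^{r+n}. The recurrence is
  D(n) a_n + 4 a_{n-1} + 2 a_{n-2} = 0,  where D(n) = (r+n)(r+n-1) + (2)(r+n) + (-21/16).
  a_n = [-4 a_{n-1} - 2 a_{n-2}] / D(n).
Since the indicial polynomial factors as (r - r_1)(r - r_2), D(n) = (r_1 + n - r_1)(r_1 + n - r_2) = n(n + 5/2).
Evaluating step by step (a_0 = 1):
  n = 1: D(1) = 1(1 + 5/2) = 7/2; numerator = -4(1) = -4; a_1 = (-4)/(7/2) = -8/7
  n = 2: D(2) = 2(2 + 5/2) = 9; numerator = -4(-8/7) - 2(1) = 18/7; a_2 = (18/7)/(9) = 2/7
  n = 3: D(3) = 3(3 + 5/2) = 33/2; numerator = -4(2/7) - 2(-8/7) = 8/7; a_3 = (8/7)/(33/2) = 16/231
  n = 4: D(4) = 4(4 + 5/2) = 26; numerator = -4(16/231) - 2(2/7) = -28/33; a_4 = (-28/33)/(26) = -14/429
  n = 5: D(5) = 5(5 + 5/2) = 75/2; numerator = -4(-14/429) - 2(16/231) = -8/1001; a_5 = (-8/1001)/(75/2) = -16/75075
  n = 6: D(6) = 6(6 + 5/2) = 51; numerator = -4(-16/75075) - 2(-14/429) = 4964/75075; a_6 = (4964/75075)/(51) = 292/225225

r = 3/4; a_0 = 1; a_1 = -8/7; a_2 = 2/7; a_3 = 16/231; a_4 = -14/429; a_5 = -16/75075; a_6 = 292/225225


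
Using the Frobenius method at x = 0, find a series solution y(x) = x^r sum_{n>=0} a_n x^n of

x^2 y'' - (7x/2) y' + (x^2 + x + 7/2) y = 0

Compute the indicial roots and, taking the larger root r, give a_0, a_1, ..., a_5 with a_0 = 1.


Write in Frobenius form y'' + (p(x)/x) y' + (q(x)/x^2) y = 0:
  p(x) = -7/2,  q(x) = x^2 + x + 7/2.
Indicial equation: r(r-1) + (-7/2) r + (7/2) = 0 -> roots r_1 = 7/2, r_2 = 1.
Take r = r_1 = 7/2. Let y(x) = x^r sum_{n>=0} a_n x^n with a_0 = 1.
Substitute y = x^r sum a_n x^n and match x^{r+n}. The recurrence is
  D(n) a_n + 1 a_{n-1} + 1 a_{n-2} = 0,  where D(n) = (r+n)(r+n-1) + (-7/2)(r+n) + (7/2).
  a_n = [-1 a_{n-1} - 1 a_{n-2}] / D(n).
Since the indicial polynomial factors as (r - r_1)(r - r_2), D(n) = (r_1 + n - r_1)(r_1 + n - r_2) = n(n + 5/2).
Evaluating step by step (a_0 = 1):
  n = 1: D(1) = 1(1 + 5/2) = 7/2; numerator = -1(1) = -1; a_1 = (-1)/(7/2) = -2/7
  n = 2: D(2) = 2(2 + 5/2) = 9; numerator = -1(-2/7) - 1(1) = -5/7; a_2 = (-5/7)/(9) = -5/63
  n = 3: D(3) = 3(3 + 5/2) = 33/2; numerator = -1(-5/63) - 1(-2/7) = 23/63; a_3 = (23/63)/(33/2) = 46/2079
  n = 4: D(4) = 4(4 + 5/2) = 26; numerator = -1(46/2079) - 1(-5/63) = 17/297; a_4 = (17/297)/(26) = 17/7722
  n = 5: D(5) = 5(5 + 5/2) = 75/2; numerator = -1(17/7722) - 1(46/2079) = -1315/54054; a_5 = (-1315/54054)/(75/2) = -263/405405

r = 7/2; a_0 = 1; a_1 = -2/7; a_2 = -5/63; a_3 = 46/2079; a_4 = 17/7722; a_5 = -263/405405


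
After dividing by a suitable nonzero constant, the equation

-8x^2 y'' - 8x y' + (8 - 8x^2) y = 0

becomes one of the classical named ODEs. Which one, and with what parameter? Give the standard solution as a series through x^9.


All three coefficients share the factor -8; dividing through by -8 gives  x^2 y'' + x y' + (x^2 - 1) y = 0.
This matches the Bessel equation x^2 y'' + x y' + (x^2 - nu^2) y = 0 with nu^2 = 1, so nu = 1; the solution bounded at x = 0 is J_1(x).
Frobenius at x = 0: indicial roots ±nu; for r = nu the recurrence k(k + 2nu) c_k = -c_{k-2} gives the standard series J_nu(x) = sum_{k>=0} (-1)^k / (k! (k+nu)!) (x/2)^(2k+nu). Evaluate the first 5 terms:
  k = 0: (-1)^0 / (0! * 1! * 2^1) x^1 = 1/(1*1*2) x^1 = (1/2) x^1
  k = 1: (-1)^1 / (1! * 2! * 2^3) x^3 = -1/(1*2*8) x^3 = (-1/16) x^3
  k = 2: (-1)^2 / (2! * 3! * 2^5) x^5 = 1/(2*6*32) x^5 = (1/384) x^5
  k = 3: (-1)^3 / (3! * 4! * 2^7) x^7 = -1/(6*24*128) x^7 = (-1/18432) x^7
  k = 4: (-1)^4 / (4! * 5! * 2^9) x^9 = 1/(24*120*512) x^9 = (1/1474560) x^9
Hence J_1(x) = x^9/1474560 - x^7/18432 + x^5/384 - x^3/16 + x/2 + ....

J_1(x); series = x^9/1474560 - x^7/18432 + x^5/384 - x^3/16 + x/2


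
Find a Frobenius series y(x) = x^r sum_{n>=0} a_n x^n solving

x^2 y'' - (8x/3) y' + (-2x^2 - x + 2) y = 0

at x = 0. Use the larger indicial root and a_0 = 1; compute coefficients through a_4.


Write in Frobenius form y'' + (p(x)/x) y' + (q(x)/x^2) y = 0:
  p(x) = -8/3,  q(x) = -2x^2 - x + 2.
Indicial equation: r(r-1) + (-8/3) r + (2) = 0 -> roots r_1 = 3, r_2 = 2/3.
Take r = r_1 = 3. Let y(x) = x^r sum_{n>=0} a_n x^n with a_0 = 1.
Substitute y = x^r sum a_n x^n and match x^{r+n}. The recurrence is
  D(n) a_n - 1 a_{n-1} - 2 a_{n-2} = 0,  where D(n) = (r+n)(r+n-1) + (-8/3)(r+n) + (2).
  a_n = [1 a_{n-1} + 2 a_{n-2}] / D(n).
Since the indicial polynomial factors as (r - r_1)(r - r_2), D(n) = (r_1 + n - r_1)(r_1 + n - r_2) = n(n + 7/3).
Evaluating step by step (a_0 = 1):
  n = 1: D(1) = 1(1 + 7/3) = 10/3; numerator = 1(1) = 1; a_1 = (1)/(10/3) = 3/10
  n = 2: D(2) = 2(2 + 7/3) = 26/3; numerator = 1(3/10) + 2(1) = 23/10; a_2 = (23/10)/(26/3) = 69/260
  n = 3: D(3) = 3(3 + 7/3) = 16; numerator = 1(69/260) + 2(3/10) = 45/52; a_3 = (45/52)/(16) = 45/832
  n = 4: D(4) = 4(4 + 7/3) = 76/3; numerator = 1(45/832) + 2(69/260) = 2433/4160; a_4 = (2433/4160)/(76/3) = 7299/316160

r = 3; a_0 = 1; a_1 = 3/10; a_2 = 69/260; a_3 = 45/832; a_4 = 7299/316160


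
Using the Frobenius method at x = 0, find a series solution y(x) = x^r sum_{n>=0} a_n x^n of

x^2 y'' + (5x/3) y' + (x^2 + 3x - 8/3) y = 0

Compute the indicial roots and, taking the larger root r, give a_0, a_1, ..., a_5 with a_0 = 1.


Write in Frobenius form y'' + (p(x)/x) y' + (q(x)/x^2) y = 0:
  p(x) = 5/3,  q(x) = x^2 + 3x - 8/3.
Indicial equation: r(r-1) + (5/3) r + (-8/3) = 0 -> roots r_1 = 4/3, r_2 = -2.
Take r = r_1 = 4/3. Let y(x) = x^r sum_{n>=0} a_n x^n with a_0 = 1.
Substitute y = x^r sum a_n x^n and match x^{r+n}. The recurrence is
  D(n) a_n + 3 a_{n-1} + 1 a_{n-2} = 0,  where D(n) = (r+n)(r+n-1) + (5/3)(r+n) + (-8/3).
  a_n = [-3 a_{n-1} - 1 a_{n-2}] / D(n).
Since the indicial polynomial factors as (r - r_1)(r - r_2), D(n) = (r_1 + n - r_1)(r_1 + n - r_2) = n(n + 10/3).
Evaluating step by step (a_0 = 1):
  n = 1: D(1) = 1(1 + 10/3) = 13/3; numerator = -3(1) = -3; a_1 = (-3)/(13/3) = -9/13
  n = 2: D(2) = 2(2 + 10/3) = 32/3; numerator = -3(-9/13) - 1(1) = 14/13; a_2 = (14/13)/(32/3) = 21/208
  n = 3: D(3) = 3(3 + 10/3) = 19; numerator = -3(21/208) - 1(-9/13) = 81/208; a_3 = (81/208)/(19) = 81/3952
  n = 4: D(4) = 4(4 + 10/3) = 88/3; numerator = -3(81/3952) - 1(21/208) = -321/1976; a_4 = (-321/1976)/(88/3) = -963/173888
  n = 5: D(5) = 5(5 + 10/3) = 125/3; numerator = -3(-963/173888) - 1(81/3952) = -675/173888; a_5 = (-675/173888)/(125/3) = -81/869440

r = 4/3; a_0 = 1; a_1 = -9/13; a_2 = 21/208; a_3 = 81/3952; a_4 = -963/173888; a_5 = -81/869440


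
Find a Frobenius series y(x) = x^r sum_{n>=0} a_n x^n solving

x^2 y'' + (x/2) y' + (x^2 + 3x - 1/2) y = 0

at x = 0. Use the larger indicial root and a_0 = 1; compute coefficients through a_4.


Write in Frobenius form y'' + (p(x)/x) y' + (q(x)/x^2) y = 0:
  p(x) = 1/2,  q(x) = x^2 + 3x - 1/2.
Indicial equation: r(r-1) + (1/2) r + (-1/2) = 0 -> roots r_1 = 1, r_2 = -1/2.
Take r = r_1 = 1. Let y(x) = x^r sum_{n>=0} a_n x^n with a_0 = 1.
Substitute y = x^r sum a_n x^n and match x^{r+n}. The recurrence is
  D(n) a_n + 3 a_{n-1} + 1 a_{n-2} = 0,  where D(n) = (r+n)(r+n-1) + (1/2)(r+n) + (-1/2).
  a_n = [-3 a_{n-1} - 1 a_{n-2}] / D(n).
Since the indicial polynomial factors as (r - r_1)(r - r_2), D(n) = (r_1 + n - r_1)(r_1 + n - r_2) = n(n + 3/2).
Evaluating step by step (a_0 = 1):
  n = 1: D(1) = 1(1 + 3/2) = 5/2; numerator = -3(1) = -3; a_1 = (-3)/(5/2) = -6/5
  n = 2: D(2) = 2(2 + 3/2) = 7; numerator = -3(-6/5) - 1(1) = 13/5; a_2 = (13/5)/(7) = 13/35
  n = 3: D(3) = 3(3 + 3/2) = 27/2; numerator = -3(13/35) - 1(-6/5) = 3/35; a_3 = (3/35)/(27/2) = 2/315
  n = 4: D(4) = 4(4 + 3/2) = 22; numerator = -3(2/315) - 1(13/35) = -41/105; a_4 = (-41/105)/(22) = -41/2310

r = 1; a_0 = 1; a_1 = -6/5; a_2 = 13/35; a_3 = 2/315; a_4 = -41/2310


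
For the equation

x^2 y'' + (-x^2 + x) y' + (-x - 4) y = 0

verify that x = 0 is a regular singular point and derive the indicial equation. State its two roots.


Divide by x^2 to reach normal form y'' + P_1(x) y' + P_2(x) y = 0 with P_1(x) = -1 + 1/x and P_2(x) = -1/x - 4/x^2.
x = 0 is a singular point because the y'-coefficient -1 + 1/x has a pole at x = 0 and the y-coefficient -1/x - 4/x^2 has a pole at x = 0.
It is a regular singular point because x P_1(x) = p(x) = 1 - x and x^2 P_2(x) = q(x) = -x - 4 are polynomials, hence analytic at x = 0.
p(0) = 1,  q(0) = -4.
Indicial equation: r(r-1) + p(0) r + q(0) = 0, i.e. r^2 + (p(0) - 1) r + q(0) = 0, i.e. r^2 - 4 = 0.
Discriminant: (0)^2 - 4(-4) = 16, so r = (0 ± 4)/2.
Solving: r_1 = 2, r_2 = -2.

indicial: r^2 - 4 = 0; roots r_1 = 2, r_2 = -2


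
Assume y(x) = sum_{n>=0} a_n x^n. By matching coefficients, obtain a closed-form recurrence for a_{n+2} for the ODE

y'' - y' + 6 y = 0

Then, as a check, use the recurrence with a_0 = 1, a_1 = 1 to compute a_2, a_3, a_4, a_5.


Substitute y = sum_n a_n x^n.
y''(x) has coefficient (n+2)(n+1) a_{n+2} at x^n;
-y'(x) has coefficient -(n+1) a_{n+1} at x^n;
6 y(x) has coefficient 6 a_n at x^n.
Matching x^n: (n+2)(n+1) a_{n+2} - (n+1) a_{n+1} + 6 a_n = 0.
Thus a_{n+2} = [(n+1) a_{n+1} - 6 a_n] / ((n+1)(n+2)).

Check with a_0 = 1, a_1 = 1 (apply the recurrence for n = 0, 1, 2, 3): a_0 = 1, a_1 = 1, a_2 = -5/2, a_3 = -11/6, a_4 = 19/24, a_5 = 17/24.

a_(n+2) = [(n+1) a_(n+1) - 6 a_n] / ((n+1)(n+2)); check: a_0 = 1, a_1 = 1, a_2 = -5/2, a_3 = -11/6, a_4 = 19/24, a_5 = 17/24


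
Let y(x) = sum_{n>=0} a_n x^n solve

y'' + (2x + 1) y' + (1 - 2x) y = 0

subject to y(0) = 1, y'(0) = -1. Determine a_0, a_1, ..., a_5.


Ansatz: y(x) = sum_{n>=0} a_n x^n, so y'(x) = sum_{n>=1} n a_n x^(n-1) and y''(x) = sum_{n>=2} n(n-1) a_n x^(n-2).
Substitute into P(x) y'' + Q(x) y' + R(x) y = 0 with P(x) = 1, Q(x) = 2x + 1, R(x) = 1 - 2x, and match powers of x.
Initial conditions: a_0 = 1, a_1 = -1.
Setting the coefficient of each power of x to zero and solving order by order (substituting the coefficients already found):
  x^0: 2 a_2 + a_1 + a_0 = 0  ->  2 a_2 = -a_1 - a_0 = 0  ->  a_2 = 0
  x^1: 6 a_3 + 2 a_2 + 3 a_1 - 2 a_0 = 0  ->  6 a_3 = -2 a_2 - 3 a_1 + 2 a_0 = 5  ->  a_3 = 5/6
  x^2: 12 a_4 + 3 a_3 + 5 a_2 - 2 a_1 = 0  ->  12 a_4 = -3 a_3 - 5 a_2 + 2 a_1 = -9/2  ->  a_4 = -3/8
  x^3: 20 a_5 + 4 a_4 + 7 a_3 - 2 a_2 = 0  ->  20 a_5 = -4 a_4 - 7 a_3 + 2 a_2 = -13/3  ->  a_5 = -13/60
Truncated series: y(x) = 1 - x + (5/6) x^3 - (3/8) x^4 - (13/60) x^5 + O(x^6).

a_0 = 1; a_1 = -1; a_2 = 0; a_3 = 5/6; a_4 = -3/8; a_5 = -13/60


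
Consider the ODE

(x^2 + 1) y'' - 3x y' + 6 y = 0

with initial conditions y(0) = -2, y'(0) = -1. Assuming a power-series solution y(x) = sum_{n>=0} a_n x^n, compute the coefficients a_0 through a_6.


Ansatz: y(x) = sum_{n>=0} a_n x^n, so y'(x) = sum_{n>=1} n a_n x^(n-1) and y''(x) = sum_{n>=2} n(n-1) a_n x^(n-2).
Substitute into P(x) y'' + Q(x) y' + R(x) y = 0 with P(x) = x^2 + 1, Q(x) = -3x, R(x) = 6, and match powers of x.
Initial conditions: a_0 = -2, a_1 = -1.
Setting the coefficient of each power of x to zero and solving order by order (substituting the coefficients already found):
  x^0: 2 a_2 + 6 a_0 = 0  ->  2 a_2 = -6 a_0 = 12  ->  a_2 = 6
  x^1: 6 a_3 + 3 a_1 = 0  ->  6 a_3 = -3 a_1 = 3  ->  a_3 = 1/2
  x^2: 12 a_4 + 2 a_2 = 0  ->  12 a_4 = -2 a_2 = -12  ->  a_4 = -1
  x^3: 20 a_5 + 3 a_3 = 0  ->  20 a_5 = -3 a_3 = -3/2  ->  a_5 = -3/40
  x^4: 30 a_6 + 6 a_4 = 0  ->  30 a_6 = -6 a_4 = 6  ->  a_6 = 1/5
Truncated series: y(x) = -2 - x + 6 x^2 + (1/2) x^3 - x^4 - (3/40) x^5 + (1/5) x^6 + O(x^7).

a_0 = -2; a_1 = -1; a_2 = 6; a_3 = 1/2; a_4 = -1; a_5 = -3/40; a_6 = 1/5


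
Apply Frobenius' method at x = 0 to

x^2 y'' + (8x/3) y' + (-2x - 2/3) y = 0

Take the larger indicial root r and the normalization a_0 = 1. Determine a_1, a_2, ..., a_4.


Write in Frobenius form y'' + (p(x)/x) y' + (q(x)/x^2) y = 0:
  p(x) = 8/3,  q(x) = -2x - 2/3.
Indicial equation: r(r-1) + (8/3) r + (-2/3) = 0 -> roots r_1 = 1/3, r_2 = -2.
Take r = r_1 = 1/3. Let y(x) = x^r sum_{n>=0} a_n x^n with a_0 = 1.
Substitute y = x^r sum a_n x^n and match x^{r+n}. The recurrence is
  D(n) a_n - 2 a_{n-1} = 0,  where D(n) = (r+n)(r+n-1) + (8/3)(r+n) + (-2/3).
  a_n = 2 / D(n) * a_{n-1}.
Since the indicial polynomial factors as (r - r_1)(r - r_2), D(n) = (r_1 + n - r_1)(r_1 + n - r_2) = n(n + 7/3).
Evaluating step by step (a_0 = 1):
  n = 1: D(1) = 1(1 + 7/3) = 10/3; numerator = 2(1) = 2; a_1 = (2)/(10/3) = 3/5
  n = 2: D(2) = 2(2 + 7/3) = 26/3; numerator = 2(3/5) = 6/5; a_2 = (6/5)/(26/3) = 9/65
  n = 3: D(3) = 3(3 + 7/3) = 16; numerator = 2(9/65) = 18/65; a_3 = (18/65)/(16) = 9/520
  n = 4: D(4) = 4(4 + 7/3) = 76/3; numerator = 2(9/520) = 9/260; a_4 = (9/260)/(76/3) = 27/19760

r = 1/3; a_0 = 1; a_1 = 3/5; a_2 = 9/65; a_3 = 9/520; a_4 = 27/19760


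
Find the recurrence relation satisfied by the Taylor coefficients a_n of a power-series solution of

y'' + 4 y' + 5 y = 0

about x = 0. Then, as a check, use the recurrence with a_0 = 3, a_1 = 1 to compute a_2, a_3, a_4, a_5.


Substitute y = sum_n a_n x^n.
y''(x) has coefficient (n+2)(n+1) a_{n+2} at x^n;
4 y'(x) has coefficient 4 (n+1) a_{n+1} at x^n;
5 y(x) has coefficient 5 a_n at x^n.
Matching x^n: (n+2)(n+1) a_{n+2} + 4 (n+1) a_{n+1} + 5 a_n = 0.
Thus a_{n+2} = [-4 (n+1) a_{n+1} - 5 a_n] / ((n+1)(n+2)).

Check with a_0 = 3, a_1 = 1 (apply the recurrence for n = 0, 1, 2, 3): a_0 = 3, a_1 = 1, a_2 = -19/2, a_3 = 71/6, a_4 = -63/8, a_5 = 401/120.

a_(n+2) = [-4 (n+1) a_(n+1) - 5 a_n] / ((n+1)(n+2)); check: a_0 = 3, a_1 = 1, a_2 = -19/2, a_3 = 71/6, a_4 = -63/8, a_5 = 401/120


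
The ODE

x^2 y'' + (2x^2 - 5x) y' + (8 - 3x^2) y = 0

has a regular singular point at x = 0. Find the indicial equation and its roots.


Divide by x^2 to reach normal form y'' + P_1(x) y' + P_2(x) y = 0 with P_1(x) = 2 - 5/x and P_2(x) = -3 + 8/x^2.
x = 0 is a singular point because the y'-coefficient 2 - 5/x has a pole at x = 0 and the y-coefficient -3 + 8/x^2 has a pole at x = 0.
It is a regular singular point because x P_1(x) = p(x) = 2x - 5 and x^2 P_2(x) = q(x) = 8 - 3x^2 are polynomials, hence analytic at x = 0.
p(0) = -5,  q(0) = 8.
Indicial equation: r(r-1) + p(0) r + q(0) = 0, i.e. r^2 + (p(0) - 1) r + q(0) = 0, i.e. r^2 - 6 r + 8 = 0.
Discriminant: (-6)^2 - 4(8) = 4, so r = (6 ± 2)/2.
Solving: r_1 = 4, r_2 = 2.

indicial: r^2 - 6 r + 8 = 0; roots r_1 = 4, r_2 = 2


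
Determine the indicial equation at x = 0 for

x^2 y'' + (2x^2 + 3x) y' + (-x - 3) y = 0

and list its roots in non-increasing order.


Divide by x^2 to reach normal form y'' + P_1(x) y' + P_2(x) y = 0 with P_1(x) = 2 + 3/x and P_2(x) = -1/x - 3/x^2.
x = 0 is a singular point because the y'-coefficient 2 + 3/x has a pole at x = 0 and the y-coefficient -1/x - 3/x^2 has a pole at x = 0.
It is a regular singular point because x P_1(x) = p(x) = 2x + 3 and x^2 P_2(x) = q(x) = -x - 3 are polynomials, hence analytic at x = 0.
p(0) = 3,  q(0) = -3.
Indicial equation: r(r-1) + p(0) r + q(0) = 0, i.e. r^2 + (p(0) - 1) r + q(0) = 0, i.e. r^2 + 2 r - 3 = 0.
Discriminant: (2)^2 - 4(-3) = 16, so r = (-2 ± 4)/2.
Solving: r_1 = 1, r_2 = -3.

indicial: r^2 + 2 r - 3 = 0; roots r_1 = 1, r_2 = -3


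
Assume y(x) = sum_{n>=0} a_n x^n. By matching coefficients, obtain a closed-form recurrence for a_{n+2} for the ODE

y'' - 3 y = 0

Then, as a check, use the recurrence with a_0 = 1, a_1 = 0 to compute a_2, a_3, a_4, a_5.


Substitute y = sum_n a_n x^n into y'' + (const) y = 0.
y''(x) = sum_{n>=0} (n+2)(n+1) a_{n+2} x^n.
The ODE becomes sum_n [(n+2)(n+1) a_{n+2} - 3 a_n] x^n = 0.
Setting each coefficient to zero gives the recurrence:
  (n+2)(n+1) a_{n+2} - 3 a_n = 0,
  a_{n+2} = 3 / ((n+1)(n+2)) a_n.

Check with a_0 = 1, a_1 = 0 (apply the recurrence for n = 0, 1, 2, 3): a_0 = 1, a_1 = 0, a_2 = 3/2, a_3 = 0, a_4 = 3/8, a_5 = 0.

a_{n+2} = 3/((n+1)(n+2)) * a_n; check: a_0 = 1, a_1 = 0, a_2 = 3/2, a_3 = 0, a_4 = 3/8, a_5 = 0


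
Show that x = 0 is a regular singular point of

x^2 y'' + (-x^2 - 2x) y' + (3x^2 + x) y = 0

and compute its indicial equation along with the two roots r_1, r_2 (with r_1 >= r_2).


Divide by x^2 to reach normal form y'' + P_1(x) y' + P_2(x) y = 0 with P_1(x) = -1 - 2/x and P_2(x) = 3 + 1/x.
x = 0 is a singular point because the y'-coefficient -1 - 2/x has a pole at x = 0 and the y-coefficient 3 + 1/x has a pole at x = 0.
It is a regular singular point because x P_1(x) = p(x) = -x - 2 and x^2 P_2(x) = q(x) = 3x^2 + x are polynomials, hence analytic at x = 0.
p(0) = -2,  q(0) = 0.
Indicial equation: r(r-1) + p(0) r + q(0) = 0, i.e. r^2 + (p(0) - 1) r + q(0) = 0, i.e. r^2 - 3 r = 0.
Discriminant: (-3)^2 - 4(0) = 9, so r = (3 ± 3)/2.
Solving: r_1 = 3, r_2 = 0.

indicial: r^2 - 3 r = 0; roots r_1 = 3, r_2 = 0


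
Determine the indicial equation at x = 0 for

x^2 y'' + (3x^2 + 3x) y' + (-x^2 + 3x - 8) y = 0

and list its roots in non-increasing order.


Divide by x^2 to reach normal form y'' + P_1(x) y' + P_2(x) y = 0 with P_1(x) = 3 + 3/x and P_2(x) = -1 + 3/x - 8/x^2.
x = 0 is a singular point because the y'-coefficient 3 + 3/x has a pole at x = 0 and the y-coefficient -1 + 3/x - 8/x^2 has a pole at x = 0.
It is a regular singular point because x P_1(x) = p(x) = 3x + 3 and x^2 P_2(x) = q(x) = -x^2 + 3x - 8 are polynomials, hence analytic at x = 0.
p(0) = 3,  q(0) = -8.
Indicial equation: r(r-1) + p(0) r + q(0) = 0, i.e. r^2 + (p(0) - 1) r + q(0) = 0, i.e. r^2 + 2 r - 8 = 0.
Discriminant: (2)^2 - 4(-8) = 36, so r = (-2 ± 6)/2.
Solving: r_1 = 2, r_2 = -4.

indicial: r^2 + 2 r - 8 = 0; roots r_1 = 2, r_2 = -4


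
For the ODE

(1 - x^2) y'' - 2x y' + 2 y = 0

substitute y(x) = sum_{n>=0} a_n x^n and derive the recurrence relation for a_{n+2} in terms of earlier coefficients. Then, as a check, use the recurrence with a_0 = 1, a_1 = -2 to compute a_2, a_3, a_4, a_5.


Substitute y = sum_n a_n x^n.
(1 - 1 x^2) y'' contributes (n+2)(n+1) a_{n+2} - n(n-1) a_n at x^n.
-2 x y'(x) contributes -2 n a_n at x^n.
2 y(x) contributes 2 a_n at x^n.
Matching x^n: (n+2)(n+1) a_{n+2} + (-n(n-1) - 2 n + 2) a_n = 0.
Thus a_{n+2} = (n(n-1) + 2 n - 2) / ((n+1)(n+2)) * a_n.

Check with a_0 = 1, a_1 = -2 (apply the recurrence for n = 0, 1, 2, 3): a_0 = 1, a_1 = -2, a_2 = -1, a_3 = 0, a_4 = -1/3, a_5 = 0.

a_(n+2) = (n(n-1) + 2 n - 2) / ((n+1)(n+2)) * a_n; check: a_0 = 1, a_1 = -2, a_2 = -1, a_3 = 0, a_4 = -1/3, a_5 = 0


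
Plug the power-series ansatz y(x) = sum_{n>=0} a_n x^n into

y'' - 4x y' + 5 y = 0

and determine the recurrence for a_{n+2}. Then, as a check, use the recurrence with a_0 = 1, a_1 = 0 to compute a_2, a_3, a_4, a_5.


Substitute y = sum_n a_n x^n.
y''(x) has coefficient (n+2)(n+1) a_{n+2} at x^n;
-4 x y'(x) has coefficient -4 n a_n at x^n (shift);
5 y(x) has coefficient 5 a_n at x^n.
Matching x^n: (n+2)(n+1) a_{n+2} + (-4n + 5) a_n = 0.
Thus a_{n+2} = (4n - 5) / ((n+1)(n+2)) * a_n.

Check with a_0 = 1, a_1 = 0 (apply the recurrence for n = 0, 1, 2, 3): a_0 = 1, a_1 = 0, a_2 = -5/2, a_3 = 0, a_4 = -5/8, a_5 = 0.

a_(n+2) = (4n - 5) / ((n+1)(n+2)) * a_n; check: a_0 = 1, a_1 = 0, a_2 = -5/2, a_3 = 0, a_4 = -5/8, a_5 = 0


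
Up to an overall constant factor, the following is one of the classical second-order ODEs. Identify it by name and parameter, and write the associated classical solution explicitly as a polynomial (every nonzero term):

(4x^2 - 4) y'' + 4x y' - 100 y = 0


All three coefficients share the factor -4; dividing through by -4 gives  (1 - x^2) y'' - x y' + 25 y = 0.
This matches the Chebyshev equation (1 - x^2) y'' - x y' + n^2 y = 0 (note the -x y' term, not -2x y') with n^2 = 25, so n = 5; the polynomial solution is T_5(x).
With y = sum_k a_k x^k, matching x^k gives (k+2)(k+1) a_{k+2} = (k^2 - n^2) a_k = (k - 5)(k + 5) a_k. The right side vanishes at k = 5, so the series with the parity of 5 terminates at degree 5.
Standard normalization: leading coefficient of T_n is 2^(n-1), so a_5 = 2^4 = 16. Work downward with a_k = (k+1)(k+2) a_{k+2} / ((k - 5)(k + 5)):
  a_3 = (4)(5)(16) / ((3 - 5)(3 + 5)) = 320/(-16) = -20
  a_1 = (2)(3)(-20) / ((1 - 5)(1 + 5)) = -120/(-24) = 5
Hence T_5(x) = 16 x^5 - 20 x^3 + 5 x.

T_5(x); series = 16 x^5 - 20 x^3 + 5 x


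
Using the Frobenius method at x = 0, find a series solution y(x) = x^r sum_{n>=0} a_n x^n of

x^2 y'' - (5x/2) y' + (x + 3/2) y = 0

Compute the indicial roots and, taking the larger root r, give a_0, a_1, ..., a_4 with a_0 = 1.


Write in Frobenius form y'' + (p(x)/x) y' + (q(x)/x^2) y = 0:
  p(x) = -5/2,  q(x) = x + 3/2.
Indicial equation: r(r-1) + (-5/2) r + (3/2) = 0 -> roots r_1 = 3, r_2 = 1/2.
Take r = r_1 = 3. Let y(x) = x^r sum_{n>=0} a_n x^n with a_0 = 1.
Substitute y = x^r sum a_n x^n and match x^{r+n}. The recurrence is
  D(n) a_n + 1 a_{n-1} = 0,  where D(n) = (r+n)(r+n-1) + (-5/2)(r+n) + (3/2).
  a_n = -1 / D(n) * a_{n-1}.
Since the indicial polynomial factors as (r - r_1)(r - r_2), D(n) = (r_1 + n - r_1)(r_1 + n - r_2) = n(n + 5/2).
Evaluating step by step (a_0 = 1):
  n = 1: D(1) = 1(1 + 5/2) = 7/2; numerator = -1(1) = -1; a_1 = (-1)/(7/2) = -2/7
  n = 2: D(2) = 2(2 + 5/2) = 9; numerator = -1(-2/7) = 2/7; a_2 = (2/7)/(9) = 2/63
  n = 3: D(3) = 3(3 + 5/2) = 33/2; numerator = -1(2/63) = -2/63; a_3 = (-2/63)/(33/2) = -4/2079
  n = 4: D(4) = 4(4 + 5/2) = 26; numerator = -1(-4/2079) = 4/2079; a_4 = (4/2079)/(26) = 2/27027

r = 3; a_0 = 1; a_1 = -2/7; a_2 = 2/63; a_3 = -4/2079; a_4 = 2/27027


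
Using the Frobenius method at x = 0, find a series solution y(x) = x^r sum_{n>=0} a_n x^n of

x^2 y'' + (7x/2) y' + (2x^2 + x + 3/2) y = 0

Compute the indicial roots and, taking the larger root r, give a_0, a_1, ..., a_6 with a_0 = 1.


Write in Frobenius form y'' + (p(x)/x) y' + (q(x)/x^2) y = 0:
  p(x) = 7/2,  q(x) = 2x^2 + x + 3/2.
Indicial equation: r(r-1) + (7/2) r + (3/2) = 0 -> roots r_1 = -1, r_2 = -3/2.
Take r = r_1 = -1. Let y(x) = x^r sum_{n>=0} a_n x^n with a_0 = 1.
Substitute y = x^r sum a_n x^n and match x^{r+n}. The recurrence is
  D(n) a_n + 1 a_{n-1} + 2 a_{n-2} = 0,  where D(n) = (r+n)(r+n-1) + (7/2)(r+n) + (3/2).
  a_n = [-1 a_{n-1} - 2 a_{n-2}] / D(n).
Since the indicial polynomial factors as (r - r_1)(r - r_2), D(n) = (r_1 + n - r_1)(r_1 + n - r_2) = n(n + 1/2).
Evaluating step by step (a_0 = 1):
  n = 1: D(1) = 1(1 + 1/2) = 3/2; numerator = -1(1) = -1; a_1 = (-1)/(3/2) = -2/3
  n = 2: D(2) = 2(2 + 1/2) = 5; numerator = -1(-2/3) - 2(1) = -4/3; a_2 = (-4/3)/(5) = -4/15
  n = 3: D(3) = 3(3 + 1/2) = 21/2; numerator = -1(-4/15) - 2(-2/3) = 8/5; a_3 = (8/5)/(21/2) = 16/105
  n = 4: D(4) = 4(4 + 1/2) = 18; numerator = -1(16/105) - 2(-4/15) = 8/21; a_4 = (8/21)/(18) = 4/189
  n = 5: D(5) = 5(5 + 1/2) = 55/2; numerator = -1(4/189) - 2(16/105) = -44/135; a_5 = (-44/135)/(55/2) = -8/675
  n = 6: D(6) = 6(6 + 1/2) = 39; numerator = -1(-8/675) - 2(4/189) = -16/525; a_6 = (-16/525)/(39) = -16/20475

r = -1; a_0 = 1; a_1 = -2/3; a_2 = -4/15; a_3 = 16/105; a_4 = 4/189; a_5 = -8/675; a_6 = -16/20475


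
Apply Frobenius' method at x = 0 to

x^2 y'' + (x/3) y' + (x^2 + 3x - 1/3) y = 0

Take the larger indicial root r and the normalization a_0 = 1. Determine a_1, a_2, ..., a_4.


Write in Frobenius form y'' + (p(x)/x) y' + (q(x)/x^2) y = 0:
  p(x) = 1/3,  q(x) = x^2 + 3x - 1/3.
Indicial equation: r(r-1) + (1/3) r + (-1/3) = 0 -> roots r_1 = 1, r_2 = -1/3.
Take r = r_1 = 1. Let y(x) = x^r sum_{n>=0} a_n x^n with a_0 = 1.
Substitute y = x^r sum a_n x^n and match x^{r+n}. The recurrence is
  D(n) a_n + 3 a_{n-1} + 1 a_{n-2} = 0,  where D(n) = (r+n)(r+n-1) + (1/3)(r+n) + (-1/3).
  a_n = [-3 a_{n-1} - 1 a_{n-2}] / D(n).
Since the indicial polynomial factors as (r - r_1)(r - r_2), D(n) = (r_1 + n - r_1)(r_1 + n - r_2) = n(n + 4/3).
Evaluating step by step (a_0 = 1):
  n = 1: D(1) = 1(1 + 4/3) = 7/3; numerator = -3(1) = -3; a_1 = (-3)/(7/3) = -9/7
  n = 2: D(2) = 2(2 + 4/3) = 20/3; numerator = -3(-9/7) - 1(1) = 20/7; a_2 = (20/7)/(20/3) = 3/7
  n = 3: D(3) = 3(3 + 4/3) = 13; numerator = -3(3/7) - 1(-9/7) = 0; a_3 = (0)/(13) = 0
  n = 4: D(4) = 4(4 + 4/3) = 64/3; numerator = -3(0) - 1(3/7) = -3/7; a_4 = (-3/7)/(64/3) = -9/448

r = 1; a_0 = 1; a_1 = -9/7; a_2 = 3/7; a_3 = 0; a_4 = -9/448


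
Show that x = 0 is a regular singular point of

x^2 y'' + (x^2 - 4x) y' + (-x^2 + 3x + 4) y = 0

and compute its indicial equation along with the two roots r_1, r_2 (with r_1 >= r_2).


Divide by x^2 to reach normal form y'' + P_1(x) y' + P_2(x) y = 0 with P_1(x) = 1 - 4/x and P_2(x) = -1 + 3/x + 4/x^2.
x = 0 is a singular point because the y'-coefficient 1 - 4/x has a pole at x = 0 and the y-coefficient -1 + 3/x + 4/x^2 has a pole at x = 0.
It is a regular singular point because x P_1(x) = p(x) = x - 4 and x^2 P_2(x) = q(x) = -x^2 + 3x + 4 are polynomials, hence analytic at x = 0.
p(0) = -4,  q(0) = 4.
Indicial equation: r(r-1) + p(0) r + q(0) = 0, i.e. r^2 + (p(0) - 1) r + q(0) = 0, i.e. r^2 - 5 r + 4 = 0.
Discriminant: (-5)^2 - 4(4) = 9, so r = (5 ± 3)/2.
Solving: r_1 = 4, r_2 = 1.

indicial: r^2 - 5 r + 4 = 0; roots r_1 = 4, r_2 = 1


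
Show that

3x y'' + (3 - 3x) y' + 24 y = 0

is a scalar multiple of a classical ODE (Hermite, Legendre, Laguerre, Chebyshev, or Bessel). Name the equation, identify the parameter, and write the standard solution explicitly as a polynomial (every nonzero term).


All three coefficients share the factor 3; dividing through by 3 gives  x y'' + (1 - x) y' + 8 y = 0.
This matches the Laguerre equation x y'' + (1 - x) y' + n y = 0 with n = 8; the polynomial solution is L_8(x).
With y = sum_k a_k x^k, matching x^k gives (k+1)k a_{k+1} + (k+1) a_{k+1} - k a_k + n a_k = 0, i.e. (k+1)^2 a_{k+1} = (k - n) a_k = (k - 8) a_k. The right side vanishes at k = 8, so the series terminates at degree 8.
Standard normalization L_n(0) = 1 gives a_0 = 1. Work upward with a_{k+1} = (k - 8) a_k / (k+1)^2:
  a_1 = (0 - 8)(1) / 1^2 = -8/1 = -8
  a_2 = (1 - 8)(-8) / 2^2 = 56/4 = 14
  a_3 = (2 - 8)(14) / 3^2 = -84/9 = -28/3
  a_4 = (3 - 8)(-28/3) / 4^2 = (140/3)/16 = 35/12
  a_5 = (4 - 8)(35/12) / 5^2 = (-35/3)/25 = -7/15
  a_6 = (5 - 8)(-7/15) / 6^2 = (7/5)/36 = 7/180
  a_7 = (6 - 8)(7/180) / 7^2 = (-7/90)/49 = -1/630
  a_8 = (7 - 8)(-1/630) / 8^2 = (1/630)/64 = 1/40320
Hence L_8(x) = x^8/40320 - x^7/630 + 7 x^6/180 - 7 x^5/15 + 35 x^4/12 - 28 x^3/3 + 14 x^2 - 8 x + 1.

L_8(x); series = x^8/40320 - x^7/630 + 7 x^6/180 - 7 x^5/15 + 35 x^4/12 - 28 x^3/3 + 14 x^2 - 8 x + 1


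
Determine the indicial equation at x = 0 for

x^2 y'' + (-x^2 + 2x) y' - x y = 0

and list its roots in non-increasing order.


Divide by x^2 to reach normal form y'' + P_1(x) y' + P_2(x) y = 0 with P_1(x) = -1 + 2/x and P_2(x) = -1/x.
x = 0 is a singular point because the y'-coefficient -1 + 2/x has a pole at x = 0 and the y-coefficient -1/x has a pole at x = 0.
It is a regular singular point because x P_1(x) = p(x) = 2 - x and x^2 P_2(x) = q(x) = -x are polynomials, hence analytic at x = 0.
p(0) = 2,  q(0) = 0.
Indicial equation: r(r-1) + p(0) r + q(0) = 0, i.e. r^2 + (p(0) - 1) r + q(0) = 0, i.e. r^2 + 1 r = 0.
Discriminant: (1)^2 - 4(0) = 1, so r = (-1 ± 1)/2.
Solving: r_1 = 0, r_2 = -1.

indicial: r^2 + 1 r = 0; roots r_1 = 0, r_2 = -1


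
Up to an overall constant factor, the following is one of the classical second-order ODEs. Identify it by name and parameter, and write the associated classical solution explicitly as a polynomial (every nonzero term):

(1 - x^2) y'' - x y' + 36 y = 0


The equation is already in a standard form:  (1 - x^2) y'' - x y' + 36 y = 0.
This matches the Chebyshev equation (1 - x^2) y'' - x y' + n^2 y = 0 (note the -x y' term, not -2x y') with n^2 = 36, so n = 6; the polynomial solution is T_6(x).
With y = sum_k a_k x^k, matching x^k gives (k+2)(k+1) a_{k+2} = (k^2 - n^2) a_k = (k - 6)(k + 6) a_k. The right side vanishes at k = 6, so the series with the parity of 6 terminates at degree 6.
Standard normalization: leading coefficient of T_n is 2^(n-1), so a_6 = 2^5 = 32. Work downward with a_k = (k+1)(k+2) a_{k+2} / ((k - 6)(k + 6)):
  a_4 = (5)(6)(32) / ((4 - 6)(4 + 6)) = 960/(-20) = -48
  a_2 = (3)(4)(-48) / ((2 - 6)(2 + 6)) = -576/(-32) = 18
  a_0 = (1)(2)(18) / ((0 - 6)(0 + 6)) = 36/(-36) = -1
Hence T_6(x) = 32 x^6 - 48 x^4 + 18 x^2 - 1.

T_6(x); series = 32 x^6 - 48 x^4 + 18 x^2 - 1


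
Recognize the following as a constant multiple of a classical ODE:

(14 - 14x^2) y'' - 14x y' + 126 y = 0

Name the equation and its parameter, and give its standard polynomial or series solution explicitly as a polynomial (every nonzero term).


All three coefficients share the factor 14; dividing through by 14 gives  (1 - x^2) y'' - x y' + 9 y = 0.
This matches the Chebyshev equation (1 - x^2) y'' - x y' + n^2 y = 0 (note the -x y' term, not -2x y') with n^2 = 9, so n = 3; the polynomial solution is T_3(x).
With y = sum_k a_k x^k, matching x^k gives (k+2)(k+1) a_{k+2} = (k^2 - n^2) a_k = (k - 3)(k + 3) a_k. The right side vanishes at k = 3, so the series with the parity of 3 terminates at degree 3.
Standard normalization: leading coefficient of T_n is 2^(n-1), so a_3 = 2^2 = 4. Work downward with a_k = (k+1)(k+2) a_{k+2} / ((k - 3)(k + 3)):
  a_1 = (2)(3)(4) / ((1 - 3)(1 + 3)) = 24/(-8) = -3
Hence T_3(x) = 4 x^3 - 3 x.

T_3(x); series = 4 x^3 - 3 x


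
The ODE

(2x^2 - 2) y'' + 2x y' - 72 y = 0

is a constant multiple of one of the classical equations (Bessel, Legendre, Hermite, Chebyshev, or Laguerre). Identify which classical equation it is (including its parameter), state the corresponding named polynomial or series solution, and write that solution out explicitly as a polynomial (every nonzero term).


All three coefficients share the factor -2; dividing through by -2 gives  (1 - x^2) y'' - x y' + 36 y = 0.
This matches the Chebyshev equation (1 - x^2) y'' - x y' + n^2 y = 0 (note the -x y' term, not -2x y') with n^2 = 36, so n = 6; the polynomial solution is T_6(x).
With y = sum_k a_k x^k, matching x^k gives (k+2)(k+1) a_{k+2} = (k^2 - n^2) a_k = (k - 6)(k + 6) a_k. The right side vanishes at k = 6, so the series with the parity of 6 terminates at degree 6.
Standard normalization: leading coefficient of T_n is 2^(n-1), so a_6 = 2^5 = 32. Work downward with a_k = (k+1)(k+2) a_{k+2} / ((k - 6)(k + 6)):
  a_4 = (5)(6)(32) / ((4 - 6)(4 + 6)) = 960/(-20) = -48
  a_2 = (3)(4)(-48) / ((2 - 6)(2 + 6)) = -576/(-32) = 18
  a_0 = (1)(2)(18) / ((0 - 6)(0 + 6)) = 36/(-36) = -1
Hence T_6(x) = 32 x^6 - 48 x^4 + 18 x^2 - 1.

T_6(x); series = 32 x^6 - 48 x^4 + 18 x^2 - 1


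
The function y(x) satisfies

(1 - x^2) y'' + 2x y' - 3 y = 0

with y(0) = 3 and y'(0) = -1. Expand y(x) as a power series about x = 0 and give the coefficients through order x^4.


Ansatz: y(x) = sum_{n>=0} a_n x^n, so y'(x) = sum_{n>=1} n a_n x^(n-1) and y''(x) = sum_{n>=2} n(n-1) a_n x^(n-2).
Substitute into P(x) y'' + Q(x) y' + R(x) y = 0 with P(x) = 1 - x^2, Q(x) = 2x, R(x) = -3, and match powers of x.
Initial conditions: a_0 = 3, a_1 = -1.
Setting the coefficient of each power of x to zero and solving order by order (substituting the coefficients already found):
  x^0: 2 a_2 - 3 a_0 = 0  ->  2 a_2 = 3 a_0 = 9  ->  a_2 = 9/2
  x^1: 6 a_3 - a_1 = 0  ->  6 a_3 = a_1 = -1  ->  a_3 = -1/6
  x^2: 12 a_4 - a_2 = 0  ->  12 a_4 = a_2 = 9/2  ->  a_4 = 3/8
Truncated series: y(x) = 3 - x + (9/2) x^2 - (1/6) x^3 + (3/8) x^4 + O(x^5).

a_0 = 3; a_1 = -1; a_2 = 9/2; a_3 = -1/6; a_4 = 3/8


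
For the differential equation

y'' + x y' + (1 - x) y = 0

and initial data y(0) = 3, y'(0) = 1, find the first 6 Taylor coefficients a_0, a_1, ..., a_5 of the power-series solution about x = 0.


Ansatz: y(x) = sum_{n>=0} a_n x^n, so y'(x) = sum_{n>=1} n a_n x^(n-1) and y''(x) = sum_{n>=2} n(n-1) a_n x^(n-2).
Substitute into P(x) y'' + Q(x) y' + R(x) y = 0 with P(x) = 1, Q(x) = x, R(x) = 1 - x, and match powers of x.
Initial conditions: a_0 = 3, a_1 = 1.
Setting the coefficient of each power of x to zero and solving order by order (substituting the coefficients already found):
  x^0: 2 a_2 + a_0 = 0  ->  2 a_2 = -a_0 = -3  ->  a_2 = -3/2
  x^1: 6 a_3 + 2 a_1 - a_0 = 0  ->  6 a_3 = -2 a_1 + a_0 = 1  ->  a_3 = 1/6
  x^2: 12 a_4 + 3 a_2 - a_1 = 0  ->  12 a_4 = -3 a_2 + a_1 = 11/2  ->  a_4 = 11/24
  x^3: 20 a_5 + 4 a_3 - a_2 = 0  ->  20 a_5 = -4 a_3 + a_2 = -13/6  ->  a_5 = -13/120
Truncated series: y(x) = 3 + x - (3/2) x^2 + (1/6) x^3 + (11/24) x^4 - (13/120) x^5 + O(x^6).

a_0 = 3; a_1 = 1; a_2 = -3/2; a_3 = 1/6; a_4 = 11/24; a_5 = -13/120


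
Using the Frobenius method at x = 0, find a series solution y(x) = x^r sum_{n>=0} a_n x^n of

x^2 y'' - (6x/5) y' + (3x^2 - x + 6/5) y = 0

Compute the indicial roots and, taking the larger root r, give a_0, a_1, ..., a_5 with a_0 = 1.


Write in Frobenius form y'' + (p(x)/x) y' + (q(x)/x^2) y = 0:
  p(x) = -6/5,  q(x) = 3x^2 - x + 6/5.
Indicial equation: r(r-1) + (-6/5) r + (6/5) = 0 -> roots r_1 = 6/5, r_2 = 1.
Take r = r_1 = 6/5. Let y(x) = x^r sum_{n>=0} a_n x^n with a_0 = 1.
Substitute y = x^r sum a_n x^n and match x^{r+n}. The recurrence is
  D(n) a_n - 1 a_{n-1} + 3 a_{n-2} = 0,  where D(n) = (r+n)(r+n-1) + (-6/5)(r+n) + (6/5).
  a_n = [1 a_{n-1} - 3 a_{n-2}] / D(n).
Since the indicial polynomial factors as (r - r_1)(r - r_2), D(n) = (r_1 + n - r_1)(r_1 + n - r_2) = n(n + 1/5).
Evaluating step by step (a_0 = 1):
  n = 1: D(1) = 1(1 + 1/5) = 6/5; numerator = 1(1) = 1; a_1 = (1)/(6/5) = 5/6
  n = 2: D(2) = 2(2 + 1/5) = 22/5; numerator = 1(5/6) - 3(1) = -13/6; a_2 = (-13/6)/(22/5) = -65/132
  n = 3: D(3) = 3(3 + 1/5) = 48/5; numerator = 1(-65/132) - 3(5/6) = -395/132; a_3 = (-395/132)/(48/5) = -1975/6336
  n = 4: D(4) = 4(4 + 1/5) = 84/5; numerator = 1(-1975/6336) - 3(-65/132) = 7385/6336; a_4 = (7385/6336)/(84/5) = 5275/76032
  n = 5: D(5) = 5(5 + 1/5) = 26; numerator = 1(5275/76032) - 3(-1975/6336) = 76375/76032; a_5 = (76375/76032)/(26) = 5875/152064

r = 6/5; a_0 = 1; a_1 = 5/6; a_2 = -65/132; a_3 = -1975/6336; a_4 = 5275/76032; a_5 = 5875/152064


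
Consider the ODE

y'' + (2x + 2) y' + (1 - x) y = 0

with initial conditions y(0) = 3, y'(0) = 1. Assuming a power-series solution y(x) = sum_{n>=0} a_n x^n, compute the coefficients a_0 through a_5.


Ansatz: y(x) = sum_{n>=0} a_n x^n, so y'(x) = sum_{n>=1} n a_n x^(n-1) and y''(x) = sum_{n>=2} n(n-1) a_n x^(n-2).
Substitute into P(x) y'' + Q(x) y' + R(x) y = 0 with P(x) = 1, Q(x) = 2x + 2, R(x) = 1 - x, and match powers of x.
Initial conditions: a_0 = 3, a_1 = 1.
Setting the coefficient of each power of x to zero and solving order by order (substituting the coefficients already found):
  x^0: 2 a_2 + 2 a_1 + a_0 = 0  ->  2 a_2 = -2 a_1 - a_0 = -5  ->  a_2 = -5/2
  x^1: 6 a_3 + 4 a_2 + 3 a_1 - a_0 = 0  ->  6 a_3 = -4 a_2 - 3 a_1 + a_0 = 10  ->  a_3 = 5/3
  x^2: 12 a_4 + 6 a_3 + 5 a_2 - a_1 = 0  ->  12 a_4 = -6 a_3 - 5 a_2 + a_1 = 7/2  ->  a_4 = 7/24
  x^3: 20 a_5 + 8 a_4 + 7 a_3 - a_2 = 0  ->  20 a_5 = -8 a_4 - 7 a_3 + a_2 = -33/2  ->  a_5 = -33/40
Truncated series: y(x) = 3 + x - (5/2) x^2 + (5/3) x^3 + (7/24) x^4 - (33/40) x^5 + O(x^6).

a_0 = 3; a_1 = 1; a_2 = -5/2; a_3 = 5/3; a_4 = 7/24; a_5 = -33/40


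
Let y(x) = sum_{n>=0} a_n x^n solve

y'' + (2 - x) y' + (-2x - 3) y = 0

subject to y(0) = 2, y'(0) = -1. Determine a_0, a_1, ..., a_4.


Ansatz: y(x) = sum_{n>=0} a_n x^n, so y'(x) = sum_{n>=1} n a_n x^(n-1) and y''(x) = sum_{n>=2} n(n-1) a_n x^(n-2).
Substitute into P(x) y'' + Q(x) y' + R(x) y = 0 with P(x) = 1, Q(x) = 2 - x, R(x) = -2x - 3, and match powers of x.
Initial conditions: a_0 = 2, a_1 = -1.
Setting the coefficient of each power of x to zero and solving order by order (substituting the coefficients already found):
  x^0: 2 a_2 + 2 a_1 - 3 a_0 = 0  ->  2 a_2 = -2 a_1 + 3 a_0 = 8  ->  a_2 = 4
  x^1: 6 a_3 + 4 a_2 - 4 a_1 - 2 a_0 = 0  ->  6 a_3 = -4 a_2 + 4 a_1 + 2 a_0 = -16  ->  a_3 = -8/3
  x^2: 12 a_4 + 6 a_3 - 5 a_2 - 2 a_1 = 0  ->  12 a_4 = -6 a_3 + 5 a_2 + 2 a_1 = 34  ->  a_4 = 17/6
Truncated series: y(x) = 2 - x + 4 x^2 - (8/3) x^3 + (17/6) x^4 + O(x^5).

a_0 = 2; a_1 = -1; a_2 = 4; a_3 = -8/3; a_4 = 17/6


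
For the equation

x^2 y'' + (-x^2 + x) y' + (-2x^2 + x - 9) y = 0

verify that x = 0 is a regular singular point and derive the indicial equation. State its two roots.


Divide by x^2 to reach normal form y'' + P_1(x) y' + P_2(x) y = 0 with P_1(x) = -1 + 1/x and P_2(x) = -2 + 1/x - 9/x^2.
x = 0 is a singular point because the y'-coefficient -1 + 1/x has a pole at x = 0 and the y-coefficient -2 + 1/x - 9/x^2 has a pole at x = 0.
It is a regular singular point because x P_1(x) = p(x) = 1 - x and x^2 P_2(x) = q(x) = -2x^2 + x - 9 are polynomials, hence analytic at x = 0.
p(0) = 1,  q(0) = -9.
Indicial equation: r(r-1) + p(0) r + q(0) = 0, i.e. r^2 + (p(0) - 1) r + q(0) = 0, i.e. r^2 - 9 = 0.
Discriminant: (0)^2 - 4(-9) = 36, so r = (0 ± 6)/2.
Solving: r_1 = 3, r_2 = -3.

indicial: r^2 - 9 = 0; roots r_1 = 3, r_2 = -3


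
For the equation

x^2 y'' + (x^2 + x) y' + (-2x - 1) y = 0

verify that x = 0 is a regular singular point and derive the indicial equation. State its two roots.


Divide by x^2 to reach normal form y'' + P_1(x) y' + P_2(x) y = 0 with P_1(x) = 1 + 1/x and P_2(x) = -2/x - 1/x^2.
x = 0 is a singular point because the y'-coefficient 1 + 1/x has a pole at x = 0 and the y-coefficient -2/x - 1/x^2 has a pole at x = 0.
It is a regular singular point because x P_1(x) = p(x) = x + 1 and x^2 P_2(x) = q(x) = -2x - 1 are polynomials, hence analytic at x = 0.
p(0) = 1,  q(0) = -1.
Indicial equation: r(r-1) + p(0) r + q(0) = 0, i.e. r^2 + (p(0) - 1) r + q(0) = 0, i.e. r^2 - 1 = 0.
Discriminant: (0)^2 - 4(-1) = 4, so r = (0 ± 2)/2.
Solving: r_1 = 1, r_2 = -1.

indicial: r^2 - 1 = 0; roots r_1 = 1, r_2 = -1


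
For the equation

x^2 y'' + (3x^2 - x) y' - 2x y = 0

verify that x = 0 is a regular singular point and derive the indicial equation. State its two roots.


Divide by x^2 to reach normal form y'' + P_1(x) y' + P_2(x) y = 0 with P_1(x) = 3 - 1/x and P_2(x) = -2/x.
x = 0 is a singular point because the y'-coefficient 3 - 1/x has a pole at x = 0 and the y-coefficient -2/x has a pole at x = 0.
It is a regular singular point because x P_1(x) = p(x) = 3x - 1 and x^2 P_2(x) = q(x) = -2x are polynomials, hence analytic at x = 0.
p(0) = -1,  q(0) = 0.
Indicial equation: r(r-1) + p(0) r + q(0) = 0, i.e. r^2 + (p(0) - 1) r + q(0) = 0, i.e. r^2 - 2 r = 0.
Discriminant: (-2)^2 - 4(0) = 4, so r = (2 ± 2)/2.
Solving: r_1 = 2, r_2 = 0.

indicial: r^2 - 2 r = 0; roots r_1 = 2, r_2 = 0


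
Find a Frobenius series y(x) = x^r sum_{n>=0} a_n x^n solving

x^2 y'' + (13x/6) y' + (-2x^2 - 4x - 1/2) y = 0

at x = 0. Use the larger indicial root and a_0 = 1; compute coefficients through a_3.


Write in Frobenius form y'' + (p(x)/x) y' + (q(x)/x^2) y = 0:
  p(x) = 13/6,  q(x) = -2x^2 - 4x - 1/2.
Indicial equation: r(r-1) + (13/6) r + (-1/2) = 0 -> roots r_1 = 1/3, r_2 = -3/2.
Take r = r_1 = 1/3. Let y(x) = x^r sum_{n>=0} a_n x^n with a_0 = 1.
Substitute y = x^r sum a_n x^n and match x^{r+n}. The recurrence is
  D(n) a_n - 4 a_{n-1} - 2 a_{n-2} = 0,  where D(n) = (r+n)(r+n-1) + (13/6)(r+n) + (-1/2).
  a_n = [4 a_{n-1} + 2 a_{n-2}] / D(n).
Since the indicial polynomial factors as (r - r_1)(r - r_2), D(n) = (r_1 + n - r_1)(r_1 + n - r_2) = n(n + 11/6).
Evaluating step by step (a_0 = 1):
  n = 1: D(1) = 1(1 + 11/6) = 17/6; numerator = 4(1) = 4; a_1 = (4)/(17/6) = 24/17
  n = 2: D(2) = 2(2 + 11/6) = 23/3; numerator = 4(24/17) + 2(1) = 130/17; a_2 = (130/17)/(23/3) = 390/391
  n = 3: D(3) = 3(3 + 11/6) = 29/2; numerator = 4(390/391) + 2(24/17) = 2664/391; a_3 = (2664/391)/(29/2) = 5328/11339

r = 1/3; a_0 = 1; a_1 = 24/17; a_2 = 390/391; a_3 = 5328/11339


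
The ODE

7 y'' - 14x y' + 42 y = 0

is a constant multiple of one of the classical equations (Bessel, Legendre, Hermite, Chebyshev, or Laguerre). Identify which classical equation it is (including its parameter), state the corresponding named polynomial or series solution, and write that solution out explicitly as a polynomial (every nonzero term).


All three coefficients share the factor 7; dividing through by 7 gives  y'' - 2x y' + 6 y = 0.
This matches the Hermite equation y'' - 2x y' + 2n y = 0 with 2n = 6, so n = 3; the polynomial solution is H_3(x).
With y = sum_k a_k x^k, matching x^k gives (k+2)(k+1) a_{k+2} = 2(k - n) a_k = 2(k - 3) a_k. The right side vanishes at k = 3, so the series with the parity of 3 terminates at degree 3.
Standard normalization: leading coefficient of H_n is 2^n, so a_3 = 2^3 = 8. Work downward with a_k = (k+1)(k+2) a_{k+2} / (2(k - n)):
  a_1 = (2)(3)(8) / (2(1 - 3)) = 48/(-4) = -12
Hence H_3(x) = 8 x^3 - 12 x.

H_3(x); series = 8 x^3 - 12 x
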